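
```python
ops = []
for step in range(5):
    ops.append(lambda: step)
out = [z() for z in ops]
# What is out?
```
[4, 4, 4, 4, 4]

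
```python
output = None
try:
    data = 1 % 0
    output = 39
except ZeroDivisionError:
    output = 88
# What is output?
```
88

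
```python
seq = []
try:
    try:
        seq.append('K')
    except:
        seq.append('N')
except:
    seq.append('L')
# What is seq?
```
['K']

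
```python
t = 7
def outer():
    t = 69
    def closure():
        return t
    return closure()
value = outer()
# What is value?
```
69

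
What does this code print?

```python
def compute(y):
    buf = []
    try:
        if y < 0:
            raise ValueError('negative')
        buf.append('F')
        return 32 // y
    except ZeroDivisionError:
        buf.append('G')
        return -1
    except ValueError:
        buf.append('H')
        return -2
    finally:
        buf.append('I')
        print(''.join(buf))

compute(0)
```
FGI

y=0 causes ZeroDivisionError, caught, finally prints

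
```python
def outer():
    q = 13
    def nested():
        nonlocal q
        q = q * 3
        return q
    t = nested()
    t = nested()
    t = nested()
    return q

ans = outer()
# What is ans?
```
351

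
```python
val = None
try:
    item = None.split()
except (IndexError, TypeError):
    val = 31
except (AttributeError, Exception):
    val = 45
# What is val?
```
45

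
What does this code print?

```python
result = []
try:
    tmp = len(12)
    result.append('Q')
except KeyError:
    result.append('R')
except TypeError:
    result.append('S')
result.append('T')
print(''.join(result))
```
ST

TypeError is caught by its specific handler, not KeyError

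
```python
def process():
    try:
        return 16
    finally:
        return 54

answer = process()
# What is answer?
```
54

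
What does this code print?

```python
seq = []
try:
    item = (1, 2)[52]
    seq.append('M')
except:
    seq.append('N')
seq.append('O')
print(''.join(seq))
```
NO

Exception raised in try, caught by bare except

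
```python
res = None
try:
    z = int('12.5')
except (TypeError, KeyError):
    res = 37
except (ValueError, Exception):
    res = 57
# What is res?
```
57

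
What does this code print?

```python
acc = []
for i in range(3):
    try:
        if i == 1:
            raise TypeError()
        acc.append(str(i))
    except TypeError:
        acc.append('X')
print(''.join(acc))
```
0X2

Exception on i=1 caught, loop continues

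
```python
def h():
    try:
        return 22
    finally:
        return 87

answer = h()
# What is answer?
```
87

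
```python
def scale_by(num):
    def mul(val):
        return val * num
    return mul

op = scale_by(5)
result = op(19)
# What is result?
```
95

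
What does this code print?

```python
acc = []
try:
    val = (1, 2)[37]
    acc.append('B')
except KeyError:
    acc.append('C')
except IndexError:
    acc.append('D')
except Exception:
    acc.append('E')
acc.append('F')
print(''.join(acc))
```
DF

IndexError matches before generic Exception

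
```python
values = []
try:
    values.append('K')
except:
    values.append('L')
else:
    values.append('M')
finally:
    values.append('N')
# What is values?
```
['K', 'M', 'N']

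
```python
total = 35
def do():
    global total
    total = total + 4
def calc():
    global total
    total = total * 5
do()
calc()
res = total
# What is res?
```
195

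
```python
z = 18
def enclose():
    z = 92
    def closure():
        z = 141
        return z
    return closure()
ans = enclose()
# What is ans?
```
141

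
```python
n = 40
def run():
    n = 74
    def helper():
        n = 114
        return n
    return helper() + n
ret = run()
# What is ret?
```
188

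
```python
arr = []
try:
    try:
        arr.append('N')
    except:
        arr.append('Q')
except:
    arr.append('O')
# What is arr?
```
['N']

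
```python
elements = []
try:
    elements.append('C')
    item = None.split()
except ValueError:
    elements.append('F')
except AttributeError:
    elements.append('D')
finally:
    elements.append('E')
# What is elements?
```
['C', 'D', 'E']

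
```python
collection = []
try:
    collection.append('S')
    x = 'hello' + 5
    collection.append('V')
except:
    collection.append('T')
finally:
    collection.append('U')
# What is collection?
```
['S', 'T', 'U']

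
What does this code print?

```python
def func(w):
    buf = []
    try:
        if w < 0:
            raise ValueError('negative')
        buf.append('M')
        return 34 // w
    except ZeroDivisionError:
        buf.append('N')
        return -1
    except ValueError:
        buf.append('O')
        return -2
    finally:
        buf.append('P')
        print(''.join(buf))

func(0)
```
MNP

w=0 causes ZeroDivisionError, caught, finally prints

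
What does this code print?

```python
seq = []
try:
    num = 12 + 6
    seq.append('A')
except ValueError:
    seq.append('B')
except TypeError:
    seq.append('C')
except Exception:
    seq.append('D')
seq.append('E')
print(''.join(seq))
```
AE

No exception, try block completes normally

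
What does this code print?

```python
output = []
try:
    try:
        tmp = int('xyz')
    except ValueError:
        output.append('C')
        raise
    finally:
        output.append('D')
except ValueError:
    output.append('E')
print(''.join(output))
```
CDE

finally runs before re-raised exception propagates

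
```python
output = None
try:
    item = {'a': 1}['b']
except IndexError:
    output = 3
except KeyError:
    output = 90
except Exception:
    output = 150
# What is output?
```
90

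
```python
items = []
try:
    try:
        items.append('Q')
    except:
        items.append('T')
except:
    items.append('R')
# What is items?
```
['Q']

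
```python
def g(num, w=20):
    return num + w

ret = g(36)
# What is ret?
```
56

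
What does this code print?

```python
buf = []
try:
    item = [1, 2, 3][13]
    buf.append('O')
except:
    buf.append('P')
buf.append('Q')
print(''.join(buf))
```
PQ

Exception raised in try, caught by bare except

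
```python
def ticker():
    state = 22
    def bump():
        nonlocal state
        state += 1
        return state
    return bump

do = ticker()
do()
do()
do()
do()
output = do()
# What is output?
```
27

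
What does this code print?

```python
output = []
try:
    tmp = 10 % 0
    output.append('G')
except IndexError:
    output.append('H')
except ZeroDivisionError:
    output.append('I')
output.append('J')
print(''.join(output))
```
IJ

ZeroDivisionError is caught by its specific handler, not IndexError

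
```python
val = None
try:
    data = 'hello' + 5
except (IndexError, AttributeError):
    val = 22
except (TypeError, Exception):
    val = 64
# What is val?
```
64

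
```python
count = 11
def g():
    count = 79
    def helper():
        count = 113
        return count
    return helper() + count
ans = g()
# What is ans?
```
192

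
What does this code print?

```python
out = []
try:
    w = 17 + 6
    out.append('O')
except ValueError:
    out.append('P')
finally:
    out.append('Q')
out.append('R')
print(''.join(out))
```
OQR

finally runs after normal execution too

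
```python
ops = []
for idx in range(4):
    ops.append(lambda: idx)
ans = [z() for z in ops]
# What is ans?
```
[3, 3, 3, 3]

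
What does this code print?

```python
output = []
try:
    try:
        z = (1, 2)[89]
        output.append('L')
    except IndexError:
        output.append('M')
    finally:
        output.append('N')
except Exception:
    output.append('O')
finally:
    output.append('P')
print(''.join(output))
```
MNP

Both finally blocks run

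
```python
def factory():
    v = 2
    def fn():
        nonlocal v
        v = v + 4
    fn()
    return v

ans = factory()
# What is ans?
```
6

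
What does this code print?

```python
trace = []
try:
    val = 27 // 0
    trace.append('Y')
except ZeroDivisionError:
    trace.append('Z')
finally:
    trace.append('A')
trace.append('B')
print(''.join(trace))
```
ZAB

finally always runs, even after exception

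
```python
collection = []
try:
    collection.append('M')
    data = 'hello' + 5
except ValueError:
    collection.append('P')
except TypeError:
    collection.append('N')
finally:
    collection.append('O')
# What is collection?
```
['M', 'N', 'O']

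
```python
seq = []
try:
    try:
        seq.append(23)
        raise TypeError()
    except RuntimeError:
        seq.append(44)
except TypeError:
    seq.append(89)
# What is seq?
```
[23, 89]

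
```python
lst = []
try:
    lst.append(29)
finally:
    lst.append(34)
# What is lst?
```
[29, 34]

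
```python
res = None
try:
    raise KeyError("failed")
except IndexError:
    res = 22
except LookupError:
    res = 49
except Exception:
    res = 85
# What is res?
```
49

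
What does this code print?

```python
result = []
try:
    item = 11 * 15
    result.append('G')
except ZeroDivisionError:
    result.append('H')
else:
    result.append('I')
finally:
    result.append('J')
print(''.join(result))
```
GIJ

else runs before finally when no exception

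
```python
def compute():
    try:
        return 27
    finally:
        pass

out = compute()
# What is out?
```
27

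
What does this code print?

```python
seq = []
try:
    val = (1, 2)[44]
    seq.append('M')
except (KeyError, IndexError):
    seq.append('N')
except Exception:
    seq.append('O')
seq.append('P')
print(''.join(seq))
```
NP

IndexError matches tuple containing it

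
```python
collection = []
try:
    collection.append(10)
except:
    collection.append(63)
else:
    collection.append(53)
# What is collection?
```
[10, 53]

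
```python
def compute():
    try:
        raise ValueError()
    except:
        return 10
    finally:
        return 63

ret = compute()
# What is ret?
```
63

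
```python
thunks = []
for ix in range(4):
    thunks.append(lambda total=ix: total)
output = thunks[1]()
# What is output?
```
1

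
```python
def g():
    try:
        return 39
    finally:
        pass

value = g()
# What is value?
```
39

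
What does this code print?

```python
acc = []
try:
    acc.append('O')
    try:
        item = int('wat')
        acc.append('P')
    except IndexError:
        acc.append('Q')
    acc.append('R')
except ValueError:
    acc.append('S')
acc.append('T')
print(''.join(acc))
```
OST

Inner handler doesn't match, propagates to outer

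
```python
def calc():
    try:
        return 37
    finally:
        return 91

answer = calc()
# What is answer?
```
91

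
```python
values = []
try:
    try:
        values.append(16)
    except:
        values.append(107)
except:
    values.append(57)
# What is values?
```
[16]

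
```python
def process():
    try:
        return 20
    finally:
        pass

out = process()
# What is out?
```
20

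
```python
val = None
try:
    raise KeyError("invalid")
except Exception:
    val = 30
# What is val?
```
30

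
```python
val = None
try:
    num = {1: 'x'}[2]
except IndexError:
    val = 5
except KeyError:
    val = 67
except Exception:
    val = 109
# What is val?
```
67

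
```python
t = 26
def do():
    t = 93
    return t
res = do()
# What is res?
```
93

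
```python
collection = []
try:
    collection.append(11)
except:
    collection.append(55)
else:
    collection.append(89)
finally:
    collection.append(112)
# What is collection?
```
[11, 89, 112]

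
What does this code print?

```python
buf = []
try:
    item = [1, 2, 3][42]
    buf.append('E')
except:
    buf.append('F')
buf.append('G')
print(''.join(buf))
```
FG

Exception raised in try, caught by bare except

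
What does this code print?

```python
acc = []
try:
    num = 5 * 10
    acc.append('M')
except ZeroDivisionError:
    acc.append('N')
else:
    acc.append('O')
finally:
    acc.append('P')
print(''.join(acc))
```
MOP

else runs before finally when no exception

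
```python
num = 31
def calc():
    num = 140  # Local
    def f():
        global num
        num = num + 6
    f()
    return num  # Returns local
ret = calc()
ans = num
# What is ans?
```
37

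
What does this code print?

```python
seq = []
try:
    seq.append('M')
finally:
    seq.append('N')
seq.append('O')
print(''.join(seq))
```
MNO

try/finally without except, no exception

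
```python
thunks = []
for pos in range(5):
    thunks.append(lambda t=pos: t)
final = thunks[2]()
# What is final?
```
2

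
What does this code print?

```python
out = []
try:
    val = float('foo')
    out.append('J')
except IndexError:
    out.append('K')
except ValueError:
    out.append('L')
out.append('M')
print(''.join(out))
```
LM

ValueError is caught by its specific handler, not IndexError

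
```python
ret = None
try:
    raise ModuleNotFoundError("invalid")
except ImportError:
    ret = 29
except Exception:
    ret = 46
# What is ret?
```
29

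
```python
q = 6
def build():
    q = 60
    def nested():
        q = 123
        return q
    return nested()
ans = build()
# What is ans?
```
123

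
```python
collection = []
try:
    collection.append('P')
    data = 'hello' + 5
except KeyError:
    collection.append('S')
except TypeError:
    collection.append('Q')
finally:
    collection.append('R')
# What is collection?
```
['P', 'Q', 'R']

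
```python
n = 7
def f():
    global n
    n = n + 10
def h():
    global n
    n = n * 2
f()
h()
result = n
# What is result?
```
34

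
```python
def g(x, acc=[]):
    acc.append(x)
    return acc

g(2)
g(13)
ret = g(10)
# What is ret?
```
[2, 13, 10]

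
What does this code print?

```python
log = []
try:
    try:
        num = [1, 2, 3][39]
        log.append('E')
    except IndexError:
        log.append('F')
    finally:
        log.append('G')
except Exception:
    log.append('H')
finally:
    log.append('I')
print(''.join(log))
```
FGI

Both finally blocks run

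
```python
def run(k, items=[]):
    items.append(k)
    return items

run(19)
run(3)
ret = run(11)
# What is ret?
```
[19, 3, 11]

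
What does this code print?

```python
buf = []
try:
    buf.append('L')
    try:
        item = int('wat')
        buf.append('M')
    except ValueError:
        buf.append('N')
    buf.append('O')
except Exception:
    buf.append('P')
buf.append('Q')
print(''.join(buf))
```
LNOQ

Inner exception caught by inner handler, outer continues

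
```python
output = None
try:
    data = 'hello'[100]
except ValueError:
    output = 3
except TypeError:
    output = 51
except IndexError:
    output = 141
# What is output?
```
141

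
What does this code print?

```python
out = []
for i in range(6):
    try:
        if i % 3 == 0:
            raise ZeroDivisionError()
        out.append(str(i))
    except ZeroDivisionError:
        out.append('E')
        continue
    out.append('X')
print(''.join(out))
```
E1X2XE4X5X

continue in except skips rest of loop body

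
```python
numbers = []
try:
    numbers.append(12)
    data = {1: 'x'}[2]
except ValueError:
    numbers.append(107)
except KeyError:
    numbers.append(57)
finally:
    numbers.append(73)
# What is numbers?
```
[12, 57, 73]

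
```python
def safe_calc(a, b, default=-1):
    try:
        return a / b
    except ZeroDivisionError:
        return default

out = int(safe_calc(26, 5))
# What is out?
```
5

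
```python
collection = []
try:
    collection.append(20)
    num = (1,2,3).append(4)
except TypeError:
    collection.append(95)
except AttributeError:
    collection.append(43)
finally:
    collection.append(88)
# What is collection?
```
[20, 43, 88]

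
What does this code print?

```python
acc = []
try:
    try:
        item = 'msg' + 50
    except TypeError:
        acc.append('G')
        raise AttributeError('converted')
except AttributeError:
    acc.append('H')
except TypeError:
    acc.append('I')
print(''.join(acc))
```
GH

New AttributeError raised, caught by outer AttributeError handler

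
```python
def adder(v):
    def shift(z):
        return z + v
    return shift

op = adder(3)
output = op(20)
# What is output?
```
23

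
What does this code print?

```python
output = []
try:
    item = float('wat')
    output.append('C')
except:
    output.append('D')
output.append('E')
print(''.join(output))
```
DE

Exception raised in try, caught by bare except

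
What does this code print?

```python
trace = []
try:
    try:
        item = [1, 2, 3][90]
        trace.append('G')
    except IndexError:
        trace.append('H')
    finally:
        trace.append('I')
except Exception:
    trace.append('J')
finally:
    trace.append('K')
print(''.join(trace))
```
HIK

Both finally blocks run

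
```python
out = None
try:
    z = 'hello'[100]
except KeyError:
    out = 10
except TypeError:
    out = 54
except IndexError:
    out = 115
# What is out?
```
115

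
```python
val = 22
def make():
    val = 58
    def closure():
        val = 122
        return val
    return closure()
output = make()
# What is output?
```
122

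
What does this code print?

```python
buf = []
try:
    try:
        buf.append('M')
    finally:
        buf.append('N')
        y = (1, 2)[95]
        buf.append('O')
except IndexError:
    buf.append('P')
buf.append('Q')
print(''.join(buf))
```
MNPQ

Exception in inner finally caught by outer except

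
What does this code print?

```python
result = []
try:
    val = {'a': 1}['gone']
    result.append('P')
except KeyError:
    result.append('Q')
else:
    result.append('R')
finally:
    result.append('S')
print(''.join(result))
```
QS

Exception: except runs, else skipped, finally runs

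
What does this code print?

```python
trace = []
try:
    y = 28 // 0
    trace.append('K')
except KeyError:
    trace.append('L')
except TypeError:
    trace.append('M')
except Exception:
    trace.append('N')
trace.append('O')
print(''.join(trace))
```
NO

ZeroDivisionError not specifically caught, falls to Exception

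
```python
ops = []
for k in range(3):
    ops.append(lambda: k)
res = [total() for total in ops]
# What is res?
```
[2, 2, 2]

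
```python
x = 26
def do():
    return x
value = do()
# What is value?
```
26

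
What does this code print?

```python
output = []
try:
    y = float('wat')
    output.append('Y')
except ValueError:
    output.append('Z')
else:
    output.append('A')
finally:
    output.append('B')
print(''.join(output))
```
ZB

Exception: except runs, else skipped, finally runs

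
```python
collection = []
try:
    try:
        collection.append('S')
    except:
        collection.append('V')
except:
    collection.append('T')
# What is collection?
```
['S']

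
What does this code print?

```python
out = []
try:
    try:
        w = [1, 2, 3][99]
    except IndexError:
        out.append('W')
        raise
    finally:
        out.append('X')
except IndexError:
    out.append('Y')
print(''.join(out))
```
WXY

finally runs before re-raised exception propagates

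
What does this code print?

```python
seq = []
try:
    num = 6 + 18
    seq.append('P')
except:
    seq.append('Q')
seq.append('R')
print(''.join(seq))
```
PR

No exception, try block completes normally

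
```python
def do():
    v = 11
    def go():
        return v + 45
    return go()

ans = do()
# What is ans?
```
56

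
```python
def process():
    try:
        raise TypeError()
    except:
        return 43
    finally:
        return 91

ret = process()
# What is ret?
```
91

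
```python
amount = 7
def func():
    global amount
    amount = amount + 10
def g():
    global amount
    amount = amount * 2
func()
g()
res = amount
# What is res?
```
34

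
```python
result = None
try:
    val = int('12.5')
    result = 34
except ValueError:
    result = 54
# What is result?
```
54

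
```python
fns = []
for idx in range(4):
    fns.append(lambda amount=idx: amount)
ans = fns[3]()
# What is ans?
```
3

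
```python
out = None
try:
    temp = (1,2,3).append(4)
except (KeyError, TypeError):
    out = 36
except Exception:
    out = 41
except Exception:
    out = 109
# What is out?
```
41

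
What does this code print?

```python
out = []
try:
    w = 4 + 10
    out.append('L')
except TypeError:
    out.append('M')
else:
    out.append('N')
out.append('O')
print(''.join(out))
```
LNO

else block runs when no exception occurs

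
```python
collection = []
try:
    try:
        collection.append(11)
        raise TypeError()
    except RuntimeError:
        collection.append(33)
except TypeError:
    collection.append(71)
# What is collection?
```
[11, 71]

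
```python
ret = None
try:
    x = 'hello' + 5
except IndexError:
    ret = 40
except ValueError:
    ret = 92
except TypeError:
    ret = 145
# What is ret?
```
145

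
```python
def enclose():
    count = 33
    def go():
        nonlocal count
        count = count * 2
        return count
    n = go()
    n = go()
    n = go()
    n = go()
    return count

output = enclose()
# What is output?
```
528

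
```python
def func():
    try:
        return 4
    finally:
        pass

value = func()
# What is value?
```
4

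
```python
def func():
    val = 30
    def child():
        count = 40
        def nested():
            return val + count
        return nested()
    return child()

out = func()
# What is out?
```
70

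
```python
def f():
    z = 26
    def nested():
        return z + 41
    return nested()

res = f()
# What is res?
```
67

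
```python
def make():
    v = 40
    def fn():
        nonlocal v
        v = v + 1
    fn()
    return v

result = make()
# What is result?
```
41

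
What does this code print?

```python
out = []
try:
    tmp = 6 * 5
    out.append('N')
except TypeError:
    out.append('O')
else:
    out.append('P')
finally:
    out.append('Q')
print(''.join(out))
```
NPQ

else runs before finally when no exception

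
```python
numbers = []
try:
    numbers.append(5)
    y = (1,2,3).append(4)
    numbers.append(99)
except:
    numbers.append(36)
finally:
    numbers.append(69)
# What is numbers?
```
[5, 36, 69]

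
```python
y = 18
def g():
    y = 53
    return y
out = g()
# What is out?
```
53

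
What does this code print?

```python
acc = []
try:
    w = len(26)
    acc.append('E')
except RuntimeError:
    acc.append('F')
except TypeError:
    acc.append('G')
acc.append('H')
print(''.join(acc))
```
GH

TypeError is caught by its specific handler, not RuntimeError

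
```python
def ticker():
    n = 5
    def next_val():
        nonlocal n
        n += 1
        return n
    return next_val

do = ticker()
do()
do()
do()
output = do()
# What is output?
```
9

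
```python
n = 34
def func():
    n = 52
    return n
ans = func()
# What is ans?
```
52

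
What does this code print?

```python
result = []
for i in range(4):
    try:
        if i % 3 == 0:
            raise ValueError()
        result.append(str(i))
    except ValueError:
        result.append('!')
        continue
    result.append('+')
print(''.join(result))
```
!1+2+!

continue in except skips rest of loop body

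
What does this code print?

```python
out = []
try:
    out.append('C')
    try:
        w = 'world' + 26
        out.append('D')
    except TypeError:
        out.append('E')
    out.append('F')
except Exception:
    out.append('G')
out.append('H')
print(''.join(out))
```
CEFH

Inner exception caught by inner handler, outer continues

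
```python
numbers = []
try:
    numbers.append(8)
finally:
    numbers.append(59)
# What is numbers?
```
[8, 59]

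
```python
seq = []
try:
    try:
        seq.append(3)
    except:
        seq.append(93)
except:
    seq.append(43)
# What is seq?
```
[3]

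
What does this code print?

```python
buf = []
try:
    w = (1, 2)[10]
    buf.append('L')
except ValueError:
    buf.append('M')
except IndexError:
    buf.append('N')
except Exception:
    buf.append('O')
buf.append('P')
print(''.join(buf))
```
NP

IndexError matches before generic Exception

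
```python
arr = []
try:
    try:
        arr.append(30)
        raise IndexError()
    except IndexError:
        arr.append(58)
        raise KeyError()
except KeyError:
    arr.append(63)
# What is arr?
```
[30, 58, 63]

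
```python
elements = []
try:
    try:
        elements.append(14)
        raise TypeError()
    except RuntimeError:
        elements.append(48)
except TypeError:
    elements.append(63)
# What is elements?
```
[14, 63]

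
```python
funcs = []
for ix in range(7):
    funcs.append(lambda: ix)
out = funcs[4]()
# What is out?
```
6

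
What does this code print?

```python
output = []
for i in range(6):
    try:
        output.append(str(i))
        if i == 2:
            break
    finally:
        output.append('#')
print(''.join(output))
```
0#1#2#

finally runs even when breaking out of loop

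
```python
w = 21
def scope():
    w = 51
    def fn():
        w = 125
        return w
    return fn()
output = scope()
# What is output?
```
125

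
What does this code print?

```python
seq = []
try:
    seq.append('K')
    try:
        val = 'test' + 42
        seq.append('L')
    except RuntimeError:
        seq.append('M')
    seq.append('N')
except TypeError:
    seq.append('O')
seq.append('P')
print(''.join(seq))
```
KOP

Inner handler doesn't match, propagates to outer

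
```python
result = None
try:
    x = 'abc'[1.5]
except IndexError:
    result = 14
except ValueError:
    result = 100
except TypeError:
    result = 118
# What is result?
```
118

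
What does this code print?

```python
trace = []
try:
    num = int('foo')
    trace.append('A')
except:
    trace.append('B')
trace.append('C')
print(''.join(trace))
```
BC

Exception raised in try, caught by bare except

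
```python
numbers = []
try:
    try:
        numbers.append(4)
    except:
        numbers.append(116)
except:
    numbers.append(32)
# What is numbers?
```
[4]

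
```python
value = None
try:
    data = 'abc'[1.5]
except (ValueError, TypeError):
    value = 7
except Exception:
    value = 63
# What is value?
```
7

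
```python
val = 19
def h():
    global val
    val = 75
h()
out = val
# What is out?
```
75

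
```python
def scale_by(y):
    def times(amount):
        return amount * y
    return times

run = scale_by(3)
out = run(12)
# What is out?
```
36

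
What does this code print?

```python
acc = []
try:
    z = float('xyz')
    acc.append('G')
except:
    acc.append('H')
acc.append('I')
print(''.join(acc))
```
HI

Exception raised in try, caught by bare except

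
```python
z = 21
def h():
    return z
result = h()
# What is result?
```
21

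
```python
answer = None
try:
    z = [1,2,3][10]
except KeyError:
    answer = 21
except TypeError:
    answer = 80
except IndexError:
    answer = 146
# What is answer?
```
146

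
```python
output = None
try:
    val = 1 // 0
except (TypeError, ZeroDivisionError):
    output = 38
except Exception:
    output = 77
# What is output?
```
38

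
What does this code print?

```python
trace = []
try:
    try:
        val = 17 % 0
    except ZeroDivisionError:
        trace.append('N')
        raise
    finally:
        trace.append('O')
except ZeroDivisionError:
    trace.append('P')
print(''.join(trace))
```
NOP

finally runs before re-raised exception propagates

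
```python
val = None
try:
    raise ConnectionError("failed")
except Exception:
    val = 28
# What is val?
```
28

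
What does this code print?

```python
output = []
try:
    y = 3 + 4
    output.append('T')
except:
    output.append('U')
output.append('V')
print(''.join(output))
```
TV

No exception, try block completes normally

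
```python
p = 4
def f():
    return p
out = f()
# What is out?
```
4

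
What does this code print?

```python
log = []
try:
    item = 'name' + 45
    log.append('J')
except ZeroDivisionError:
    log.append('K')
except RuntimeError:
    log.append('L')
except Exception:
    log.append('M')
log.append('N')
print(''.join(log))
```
MN

TypeError not specifically caught, falls to Exception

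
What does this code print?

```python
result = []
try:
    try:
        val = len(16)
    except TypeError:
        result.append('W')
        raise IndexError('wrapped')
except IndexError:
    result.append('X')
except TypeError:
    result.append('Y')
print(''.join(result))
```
WX

New IndexError raised, caught by outer IndexError handler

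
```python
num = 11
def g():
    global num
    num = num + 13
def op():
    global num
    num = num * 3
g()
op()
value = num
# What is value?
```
72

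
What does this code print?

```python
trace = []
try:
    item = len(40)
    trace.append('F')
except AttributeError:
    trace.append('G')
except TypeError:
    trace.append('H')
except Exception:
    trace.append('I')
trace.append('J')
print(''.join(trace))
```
HJ

TypeError matches before generic Exception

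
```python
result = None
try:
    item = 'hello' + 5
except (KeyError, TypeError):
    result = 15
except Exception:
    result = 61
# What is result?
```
15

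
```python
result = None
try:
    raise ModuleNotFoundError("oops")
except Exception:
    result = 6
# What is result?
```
6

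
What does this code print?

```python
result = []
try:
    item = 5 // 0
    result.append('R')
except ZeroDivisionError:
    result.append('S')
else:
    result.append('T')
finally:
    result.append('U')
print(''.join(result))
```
SU

Exception: except runs, else skipped, finally runs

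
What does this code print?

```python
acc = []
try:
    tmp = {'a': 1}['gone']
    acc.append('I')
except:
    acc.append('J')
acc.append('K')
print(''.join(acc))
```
JK

Exception raised in try, caught by bare except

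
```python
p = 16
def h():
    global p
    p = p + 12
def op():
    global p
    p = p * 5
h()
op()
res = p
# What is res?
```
140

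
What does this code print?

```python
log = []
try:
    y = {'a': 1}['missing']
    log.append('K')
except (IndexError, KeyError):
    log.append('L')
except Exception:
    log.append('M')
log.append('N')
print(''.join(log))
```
LN

KeyError matches tuple containing it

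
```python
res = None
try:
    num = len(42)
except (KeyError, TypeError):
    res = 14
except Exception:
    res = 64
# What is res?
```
14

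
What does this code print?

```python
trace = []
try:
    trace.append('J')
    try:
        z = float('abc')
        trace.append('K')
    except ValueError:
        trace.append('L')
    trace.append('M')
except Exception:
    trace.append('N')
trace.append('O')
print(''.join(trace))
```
JLMO

Inner exception caught by inner handler, outer continues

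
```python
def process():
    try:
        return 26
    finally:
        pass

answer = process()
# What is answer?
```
26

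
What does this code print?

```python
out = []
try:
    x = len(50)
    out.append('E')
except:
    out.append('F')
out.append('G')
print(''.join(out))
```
FG

Exception raised in try, caught by bare except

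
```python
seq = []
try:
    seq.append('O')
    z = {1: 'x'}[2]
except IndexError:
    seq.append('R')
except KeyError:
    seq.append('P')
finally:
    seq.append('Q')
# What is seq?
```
['O', 'P', 'Q']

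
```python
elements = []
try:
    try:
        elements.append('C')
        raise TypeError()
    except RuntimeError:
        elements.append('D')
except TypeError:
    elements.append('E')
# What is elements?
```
['C', 'E']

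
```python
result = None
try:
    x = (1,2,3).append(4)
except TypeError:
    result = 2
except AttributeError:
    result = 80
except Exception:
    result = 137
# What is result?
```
80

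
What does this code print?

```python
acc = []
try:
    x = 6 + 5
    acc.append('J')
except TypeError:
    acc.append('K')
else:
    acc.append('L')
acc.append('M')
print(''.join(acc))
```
JLM

else block runs when no exception occurs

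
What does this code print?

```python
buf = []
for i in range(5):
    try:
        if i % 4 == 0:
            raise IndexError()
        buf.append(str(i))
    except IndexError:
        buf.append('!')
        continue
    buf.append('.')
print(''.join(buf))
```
!1.2.3.!

continue in except skips rest of loop body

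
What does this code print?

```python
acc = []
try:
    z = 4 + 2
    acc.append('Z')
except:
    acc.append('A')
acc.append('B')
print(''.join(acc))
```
ZB

No exception, try block completes normally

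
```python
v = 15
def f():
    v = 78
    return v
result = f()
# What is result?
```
78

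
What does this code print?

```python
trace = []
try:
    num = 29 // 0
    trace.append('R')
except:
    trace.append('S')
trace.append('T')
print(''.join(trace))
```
ST

Exception raised in try, caught by bare except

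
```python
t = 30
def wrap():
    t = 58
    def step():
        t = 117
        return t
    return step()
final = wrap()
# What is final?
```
117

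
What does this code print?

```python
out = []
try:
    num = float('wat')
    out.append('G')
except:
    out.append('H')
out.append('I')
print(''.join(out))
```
HI

Exception raised in try, caught by bare except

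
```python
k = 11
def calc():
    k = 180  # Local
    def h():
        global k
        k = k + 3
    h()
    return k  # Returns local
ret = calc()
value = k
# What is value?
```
14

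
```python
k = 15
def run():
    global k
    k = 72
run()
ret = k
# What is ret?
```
72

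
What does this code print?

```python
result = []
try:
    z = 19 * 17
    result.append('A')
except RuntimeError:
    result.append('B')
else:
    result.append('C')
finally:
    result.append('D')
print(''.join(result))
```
ACD

else runs before finally when no exception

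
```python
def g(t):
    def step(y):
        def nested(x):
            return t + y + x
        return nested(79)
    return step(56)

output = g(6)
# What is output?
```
141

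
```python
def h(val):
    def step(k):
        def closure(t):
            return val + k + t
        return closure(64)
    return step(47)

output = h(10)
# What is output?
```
121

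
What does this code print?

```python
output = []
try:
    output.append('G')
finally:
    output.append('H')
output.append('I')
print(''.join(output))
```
GHI

try/finally without except, no exception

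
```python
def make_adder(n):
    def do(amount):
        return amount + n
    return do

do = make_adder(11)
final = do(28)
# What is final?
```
39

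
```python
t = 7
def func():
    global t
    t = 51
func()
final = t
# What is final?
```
51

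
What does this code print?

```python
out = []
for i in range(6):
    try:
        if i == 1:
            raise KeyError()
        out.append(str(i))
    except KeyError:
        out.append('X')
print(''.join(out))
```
0X2345

Exception on i=1 caught, loop continues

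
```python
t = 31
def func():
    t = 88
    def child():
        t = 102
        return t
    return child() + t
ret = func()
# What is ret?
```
190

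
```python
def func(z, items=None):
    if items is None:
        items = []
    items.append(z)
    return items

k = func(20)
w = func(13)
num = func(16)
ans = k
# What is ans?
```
[20]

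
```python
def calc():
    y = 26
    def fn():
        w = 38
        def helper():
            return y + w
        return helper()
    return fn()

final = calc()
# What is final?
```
64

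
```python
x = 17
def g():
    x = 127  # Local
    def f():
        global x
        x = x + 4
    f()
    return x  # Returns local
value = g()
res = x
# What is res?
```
21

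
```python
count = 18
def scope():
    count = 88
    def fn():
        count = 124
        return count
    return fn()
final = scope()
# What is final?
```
124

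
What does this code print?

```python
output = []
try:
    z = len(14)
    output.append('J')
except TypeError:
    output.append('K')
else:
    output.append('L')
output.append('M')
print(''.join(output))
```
KM

else block skipped when exception is caught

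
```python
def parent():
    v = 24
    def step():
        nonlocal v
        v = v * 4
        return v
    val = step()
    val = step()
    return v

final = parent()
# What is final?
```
384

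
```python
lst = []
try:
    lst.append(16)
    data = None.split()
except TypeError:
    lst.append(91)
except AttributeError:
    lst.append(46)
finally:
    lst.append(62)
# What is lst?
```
[16, 46, 62]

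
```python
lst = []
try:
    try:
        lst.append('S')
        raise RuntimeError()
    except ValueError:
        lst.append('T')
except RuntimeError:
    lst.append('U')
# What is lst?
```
['S', 'U']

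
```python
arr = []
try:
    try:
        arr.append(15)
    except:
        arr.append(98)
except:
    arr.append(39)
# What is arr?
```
[15]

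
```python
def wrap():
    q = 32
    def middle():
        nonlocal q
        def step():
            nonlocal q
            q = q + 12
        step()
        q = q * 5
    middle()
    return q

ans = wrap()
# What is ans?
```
220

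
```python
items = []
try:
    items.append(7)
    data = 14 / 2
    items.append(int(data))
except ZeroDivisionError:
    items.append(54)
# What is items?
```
[7, 7]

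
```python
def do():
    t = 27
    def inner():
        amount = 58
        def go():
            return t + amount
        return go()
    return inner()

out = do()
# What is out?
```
85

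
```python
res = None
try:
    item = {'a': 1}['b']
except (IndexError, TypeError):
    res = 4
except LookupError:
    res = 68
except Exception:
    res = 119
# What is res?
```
68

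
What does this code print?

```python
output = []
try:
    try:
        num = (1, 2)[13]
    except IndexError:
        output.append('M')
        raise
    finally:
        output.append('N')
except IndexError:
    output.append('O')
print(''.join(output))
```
MNO

finally runs before re-raised exception propagates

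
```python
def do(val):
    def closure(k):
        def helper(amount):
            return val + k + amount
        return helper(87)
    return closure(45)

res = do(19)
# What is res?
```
151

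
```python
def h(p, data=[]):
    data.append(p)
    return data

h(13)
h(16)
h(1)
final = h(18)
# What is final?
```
[13, 16, 1, 18]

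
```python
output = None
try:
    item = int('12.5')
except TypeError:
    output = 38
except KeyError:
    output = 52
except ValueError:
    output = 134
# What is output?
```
134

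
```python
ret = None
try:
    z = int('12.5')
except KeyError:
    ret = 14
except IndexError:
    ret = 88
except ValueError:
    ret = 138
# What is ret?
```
138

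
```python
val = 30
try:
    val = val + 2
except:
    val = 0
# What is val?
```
32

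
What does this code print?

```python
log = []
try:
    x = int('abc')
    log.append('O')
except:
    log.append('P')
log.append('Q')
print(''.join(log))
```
PQ

Exception raised in try, caught by bare except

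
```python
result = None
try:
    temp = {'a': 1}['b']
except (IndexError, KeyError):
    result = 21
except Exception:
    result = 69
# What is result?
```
21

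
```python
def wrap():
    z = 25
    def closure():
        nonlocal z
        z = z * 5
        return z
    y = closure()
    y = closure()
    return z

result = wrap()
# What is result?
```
625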